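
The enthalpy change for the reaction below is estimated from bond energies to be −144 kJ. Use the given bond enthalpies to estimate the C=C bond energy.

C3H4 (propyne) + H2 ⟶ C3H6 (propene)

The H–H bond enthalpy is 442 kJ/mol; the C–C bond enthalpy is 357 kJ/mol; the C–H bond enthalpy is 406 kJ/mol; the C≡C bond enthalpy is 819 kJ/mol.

D(C=C) ≈ 593 kJ/mol

Let D be the C=C bond energy.
Σ(broken) = 1×819 + 1×357 + 4×406 + 1×442 = 3242
Σ(formed) = 1×357 + 6×406 + 1×D = 2793 + D
ΔH = Σ(broken) − Σ(formed) = (3242) − (2793 + D) = +449 − D
Setting this equal to −144 kJ gives D = 593 kJ/mol.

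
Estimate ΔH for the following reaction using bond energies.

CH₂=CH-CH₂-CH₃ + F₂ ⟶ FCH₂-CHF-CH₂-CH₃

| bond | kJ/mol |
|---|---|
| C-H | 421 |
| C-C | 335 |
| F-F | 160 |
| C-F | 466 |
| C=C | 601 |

Bonds broken (reactants):
  C-C: 2 × 335 = 670
  C-H: 8 × 421 = 3368
  C=C: 1 × 601 = 601
  F-F: 1 × 160 = 160
  Σ(broken) = 4799 kJ
Bonds formed (products):
  C-C: 3 × 335 = 1005
  C-F: 2 × 466 = 932
  C-H: 8 × 421 = 3368
  Σ(formed) = 5305 kJ
ΔH = Σ(broken) − Σ(formed) = 4799 − 5305 = −506 kJ

ΔH ≈ −506 kJ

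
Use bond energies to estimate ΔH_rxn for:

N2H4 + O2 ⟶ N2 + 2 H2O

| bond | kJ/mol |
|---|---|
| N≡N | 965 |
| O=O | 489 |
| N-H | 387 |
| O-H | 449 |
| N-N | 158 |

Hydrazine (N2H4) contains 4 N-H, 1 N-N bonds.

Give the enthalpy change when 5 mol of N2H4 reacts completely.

ΔH = −2830 kJ

Bonds broken (reactants):
  N-H: 4 × 387 = 1548
  N-N: 1 × 158 = 158
  O=O: 1 × 489 = 489
  Σ(broken) = 2195 kJ
Bonds formed (products):
  N≡N: 1 × 965 = 965
  O-H: 4 × 449 = 1796
  Σ(formed) = 2761 kJ
ΔH = Σ(broken) − Σ(formed) = 2195 − 2761 = −566 kJ
For 5× the reaction as written: 5 × (−566) = −2830 kJ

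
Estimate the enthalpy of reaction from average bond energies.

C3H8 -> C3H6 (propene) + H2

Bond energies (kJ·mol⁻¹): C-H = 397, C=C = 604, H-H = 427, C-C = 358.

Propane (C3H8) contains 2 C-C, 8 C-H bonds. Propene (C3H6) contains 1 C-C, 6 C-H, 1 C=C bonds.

Bonds broken (reactants):
  C-C: 2 × 358 = 716
  C-H: 8 × 397 = 3176
  Σ(broken) = 3892 kJ
Bonds formed (products):
  C-C: 1 × 358 = 358
  C-H: 6 × 397 = 2382
  C=C: 1 × 604 = 604
  H-H: 1 × 427 = 427
  Σ(formed) = 3771 kJ
ΔH = Σ(broken) − Σ(formed) = 3892 − 3771 = +121 kJ

ΔH ≈ +121 kJ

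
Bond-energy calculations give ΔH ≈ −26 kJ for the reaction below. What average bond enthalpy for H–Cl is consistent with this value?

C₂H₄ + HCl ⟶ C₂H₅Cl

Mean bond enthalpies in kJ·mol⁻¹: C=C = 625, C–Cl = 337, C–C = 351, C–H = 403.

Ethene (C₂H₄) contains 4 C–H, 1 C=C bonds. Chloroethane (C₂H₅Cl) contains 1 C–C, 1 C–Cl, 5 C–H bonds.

Let D be the H–Cl bond energy.
Σ(broken) = 4×403 + 1×625 + 1×D = 2237 + D
Σ(formed) = 1×351 + 1×337 + 5×403 = 2703
ΔH = Σ(broken) − Σ(formed) = (2237 + D) − (2703) = −466 + D
Setting this equal to −26 kJ gives D = 440 kJ/mol.

D(H–Cl) ≈ 440 kJ/mol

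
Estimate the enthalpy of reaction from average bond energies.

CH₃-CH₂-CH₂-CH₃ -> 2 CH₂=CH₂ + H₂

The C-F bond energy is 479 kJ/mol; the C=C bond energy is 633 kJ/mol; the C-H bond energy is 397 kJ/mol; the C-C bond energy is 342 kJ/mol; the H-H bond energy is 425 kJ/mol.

ΔH ≈ +129 kJ

Bonds broken (reactants):
  C-C: 3 × 342 = 1026
  C-H: 10 × 397 = 3970
  Σ(broken) = 4996 kJ
Bonds formed (products):
  C-H: 8 × 397 = 3176
  C=C: 2 × 633 = 1266
  H-H: 1 × 425 = 425
  Σ(formed) = 4867 kJ
ΔH = Σ(broken) − Σ(formed) = 4996 − 4867 = +129 kJ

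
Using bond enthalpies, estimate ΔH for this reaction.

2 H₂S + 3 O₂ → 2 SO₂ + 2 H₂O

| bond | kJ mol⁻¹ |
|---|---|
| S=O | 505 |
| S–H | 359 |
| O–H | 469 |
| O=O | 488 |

Bonds broken (reactants):
  O=O: 3 × 488 = 1464
  S–H: 4 × 359 = 1436
  Σ(broken) = 2900 kJ
Bonds formed (products):
  O–H: 4 × 469 = 1876
  S=O: 4 × 505 = 2020
  Σ(formed) = 3896 kJ
ΔH = Σ(broken) − Σ(formed) = 2900 − 3896 = −996 kJ

ΔH ≈ −996 kJ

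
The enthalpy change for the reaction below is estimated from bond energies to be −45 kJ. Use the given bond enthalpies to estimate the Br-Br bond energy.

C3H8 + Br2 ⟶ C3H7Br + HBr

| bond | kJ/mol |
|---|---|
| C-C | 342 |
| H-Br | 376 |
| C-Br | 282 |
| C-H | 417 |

Let D be the Br-Br bond energy.
Σ(broken) = 1×D + 2×342 + 8×417 = 4020 + D
Σ(formed) = 1×282 + 2×342 + 7×417 + 1×376 = 4261
ΔH = Σ(broken) − Σ(formed) = (4020 + D) − (4261) = −241 + D
Setting this equal to −45 kJ gives D = 196 kJ/mol.

D(Br-Br) ≈ 196 kJ/mol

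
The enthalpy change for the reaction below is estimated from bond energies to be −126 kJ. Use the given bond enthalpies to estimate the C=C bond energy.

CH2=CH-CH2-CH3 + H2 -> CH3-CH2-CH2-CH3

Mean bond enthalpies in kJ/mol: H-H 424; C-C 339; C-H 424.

D(C=C) ≈ 637 kJ/mol

Let D be the C=C bond energy.
Σ(broken) = 2×339 + 8×424 + 1×D + 1×424 = 4494 + D
Σ(formed) = 3×339 + 10×424 = 5257
ΔH = Σ(broken) − Σ(formed) = (4494 + D) − (5257) = −763 + D
Setting this equal to −126 kJ gives D = 637 kJ/mol.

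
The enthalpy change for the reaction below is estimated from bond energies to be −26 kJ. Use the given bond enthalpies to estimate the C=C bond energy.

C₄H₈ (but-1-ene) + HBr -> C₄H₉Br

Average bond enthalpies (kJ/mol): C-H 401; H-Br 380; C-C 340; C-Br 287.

D(C=C) ≈ 622 kJ/mol

Let D be the C=C bond energy.
Σ(broken) = 2×340 + 8×401 + 1×D + 1×380 = 4268 + D
Σ(formed) = 1×287 + 3×340 + 9×401 = 4916
ΔH = Σ(broken) − Σ(formed) = (4268 + D) − (4916) = −648 + D
Setting this equal to −26 kJ gives D = 622 kJ/mol.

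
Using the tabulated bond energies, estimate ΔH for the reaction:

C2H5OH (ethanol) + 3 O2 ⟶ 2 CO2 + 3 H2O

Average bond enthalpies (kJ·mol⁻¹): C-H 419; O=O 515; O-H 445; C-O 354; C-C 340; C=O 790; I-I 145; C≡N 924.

Bonds broken (reactants):
  C-C: 1 × 340 = 340
  C-H: 5 × 419 = 2095
  C-O: 1 × 354 = 354
  O-H: 1 × 445 = 445
  O=O: 3 × 515 = 1545
  Σ(broken) = 4779 kJ
Bonds formed (products):
  C=O: 4 × 790 = 3160
  O-H: 6 × 445 = 2670
  Σ(formed) = 5830 kJ
ΔH = Σ(broken) − Σ(formed) = 4779 − 5830 = −1051 kJ

ΔH ≈ −1051 kJ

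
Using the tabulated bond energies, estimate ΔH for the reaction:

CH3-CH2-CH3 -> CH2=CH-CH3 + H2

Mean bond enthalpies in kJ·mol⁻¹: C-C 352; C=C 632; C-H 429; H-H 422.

ΔH ≈ +156 kJ

Bonds broken (reactants):
  C-C: 2 × 352 = 704
  C-H: 8 × 429 = 3432
  Σ(broken) = 4136 kJ
Bonds formed (products):
  C-C: 1 × 352 = 352
  C-H: 6 × 429 = 2574
  C=C: 1 × 632 = 632
  H-H: 1 × 422 = 422
  Σ(formed) = 3980 kJ
ΔH = Σ(broken) − Σ(formed) = 4136 − 3980 = +156 kJ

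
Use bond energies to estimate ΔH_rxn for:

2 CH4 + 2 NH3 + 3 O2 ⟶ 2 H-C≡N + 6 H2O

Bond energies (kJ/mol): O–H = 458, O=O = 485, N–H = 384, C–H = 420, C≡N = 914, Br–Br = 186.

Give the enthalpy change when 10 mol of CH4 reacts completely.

Bonds broken (reactants):
  C–H: 8 × 420 = 3360
  N–H: 6 × 384 = 2304
  O=O: 3 × 485 = 1455
  Σ(broken) = 7119 kJ
Bonds formed (products):
  C≡N: 2 × 914 = 1828
  C–H: 2 × 420 = 840
  O–H: 12 × 458 = 5496
  Σ(formed) = 8164 kJ
ΔH = Σ(broken) − Σ(formed) = 7119 − 8164 = −1045 kJ
For 5× the reaction as written: 5 × (−1045) = −5225 kJ

ΔH = −5225 kJ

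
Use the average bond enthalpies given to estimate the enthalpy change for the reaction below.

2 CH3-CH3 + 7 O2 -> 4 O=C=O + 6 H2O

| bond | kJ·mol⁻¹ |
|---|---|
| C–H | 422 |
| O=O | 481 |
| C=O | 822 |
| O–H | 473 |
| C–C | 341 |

Bonds broken (reactants):
  C–C: 2 × 341 = 682
  C–H: 12 × 422 = 5064
  O=O: 7 × 481 = 3367
  Σ(broken) = 9113 kJ
Bonds formed (products):
  C=O: 8 × 822 = 6576
  O–H: 12 × 473 = 5676
  Σ(formed) = 12252 kJ
ΔH = Σ(broken) − Σ(formed) = 9113 − 12252 = −3139 kJ

ΔH ≈ −3139 kJ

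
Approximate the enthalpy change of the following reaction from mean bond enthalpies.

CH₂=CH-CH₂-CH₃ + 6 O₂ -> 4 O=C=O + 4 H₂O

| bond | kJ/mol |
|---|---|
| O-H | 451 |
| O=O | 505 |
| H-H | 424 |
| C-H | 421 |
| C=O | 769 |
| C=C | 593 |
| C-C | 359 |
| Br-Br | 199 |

Bonds broken (reactants):
  C-C: 2 × 359 = 718
  C-H: 8 × 421 = 3368
  C=C: 1 × 593 = 593
  O=O: 6 × 505 = 3030
  Σ(broken) = 7709 kJ
Bonds formed (products):
  C=O: 8 × 769 = 6152
  O-H: 8 × 451 = 3608
  Σ(formed) = 9760 kJ
ΔH = Σ(broken) − Σ(formed) = 7709 − 9760 = −2051 kJ

ΔH ≈ −2051 kJ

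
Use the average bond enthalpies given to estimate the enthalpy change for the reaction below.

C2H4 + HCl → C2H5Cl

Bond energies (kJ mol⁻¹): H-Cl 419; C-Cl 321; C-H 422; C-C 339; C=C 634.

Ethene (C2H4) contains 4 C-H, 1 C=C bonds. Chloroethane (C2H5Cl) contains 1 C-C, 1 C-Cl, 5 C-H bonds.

Bonds broken (reactants):
  C-H: 4 × 422 = 1688
  C=C: 1 × 634 = 634
  H-Cl: 1 × 419 = 419
  Σ(broken) = 2741 kJ
Bonds formed (products):
  C-C: 1 × 339 = 339
  C-Cl: 1 × 321 = 321
  C-H: 5 × 422 = 2110
  Σ(formed) = 2770 kJ
ΔH = Σ(broken) − Σ(formed) = 2741 − 2770 = −29 kJ

ΔH ≈ −29 kJ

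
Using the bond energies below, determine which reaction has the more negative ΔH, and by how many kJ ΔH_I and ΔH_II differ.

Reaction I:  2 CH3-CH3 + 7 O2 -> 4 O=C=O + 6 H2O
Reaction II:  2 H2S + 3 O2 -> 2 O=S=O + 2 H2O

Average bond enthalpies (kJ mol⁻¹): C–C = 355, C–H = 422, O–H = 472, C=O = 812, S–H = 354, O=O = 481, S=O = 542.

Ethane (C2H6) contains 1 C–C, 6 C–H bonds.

Reaction I:
  Bonds broken (reactants):
    C–C: 2 × 355 = 710
    C–H: 12 × 422 = 5064
    O=O: 7 × 481 = 3367
    Σ(broken) = 9141 kJ
  Bonds formed (products):
    C=O: 8 × 812 = 6496
    O–H: 12 × 472 = 5664
    Σ(formed) = 12160 kJ
  ΔH_I = 9141 − 12160 = −3019 kJ
Reaction II:
  Bonds broken (reactants):
    O=O: 3 × 481 = 1443
    S–H: 4 × 354 = 1416
    Σ(broken) = 2859 kJ
  Bonds formed (products):
    O–H: 4 × 472 = 1888
    S=O: 4 × 542 = 2168
    Σ(formed) = 4056 kJ
  ΔH_II = 2859 − 4056 = −1197 kJ
ΔH_I − ΔH_II = −1822 kJ, so reaction I has the more negative ΔH; |ΔH_I − ΔH_II| = 1822 kJ.

Reaction I, by 1822 kJ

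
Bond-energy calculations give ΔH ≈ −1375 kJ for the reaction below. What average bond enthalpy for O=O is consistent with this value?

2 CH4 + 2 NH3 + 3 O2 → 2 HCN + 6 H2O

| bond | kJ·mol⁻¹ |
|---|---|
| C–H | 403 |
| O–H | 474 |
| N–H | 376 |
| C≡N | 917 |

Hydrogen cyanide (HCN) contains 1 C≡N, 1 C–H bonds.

Let D be the O=O bond energy.
Σ(broken) = 8×403 + 6×376 + 3×D = 5480 + 3D
Σ(formed) = 2×917 + 2×403 + 12×474 = 8328
ΔH = Σ(broken) − Σ(formed) = (5480 + 3D) − (8328) = −2848 + 3D
Setting this equal to −1375 kJ gives 3D = 1473, so D = 491 kJ/mol.

D(O=O) ≈ 491 kJ/mol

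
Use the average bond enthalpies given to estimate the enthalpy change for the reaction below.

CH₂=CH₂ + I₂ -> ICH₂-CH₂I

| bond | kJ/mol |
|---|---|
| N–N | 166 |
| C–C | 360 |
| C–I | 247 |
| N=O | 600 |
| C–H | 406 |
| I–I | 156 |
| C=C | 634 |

ΔH ≈ −64 kJ

Bonds broken (reactants):
  C–H: 4 × 406 = 1624
  C=C: 1 × 634 = 634
  I–I: 1 × 156 = 156
  Σ(broken) = 2414 kJ
Bonds formed (products):
  C–C: 1 × 360 = 360
  C–H: 4 × 406 = 1624
  C–I: 2 × 247 = 494
  Σ(formed) = 2478 kJ
ΔH = Σ(broken) − Σ(formed) = 2414 − 2478 = −64 kJ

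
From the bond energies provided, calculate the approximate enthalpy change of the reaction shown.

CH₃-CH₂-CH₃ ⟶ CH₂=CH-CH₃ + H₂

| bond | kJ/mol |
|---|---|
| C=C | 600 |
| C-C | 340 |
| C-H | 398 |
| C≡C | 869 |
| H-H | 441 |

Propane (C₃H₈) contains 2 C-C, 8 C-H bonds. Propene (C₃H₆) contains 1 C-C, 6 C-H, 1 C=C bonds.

Bonds broken (reactants):
  C-C: 2 × 340 = 680
  C-H: 8 × 398 = 3184
  Σ(broken) = 3864 kJ
Bonds formed (products):
  C-C: 1 × 340 = 340
  C-H: 6 × 398 = 2388
  C=C: 1 × 600 = 600
  H-H: 1 × 441 = 441
  Σ(formed) = 3769 kJ
ΔH = Σ(broken) − Σ(formed) = 3864 − 3769 = +95 kJ

ΔH ≈ +95 kJ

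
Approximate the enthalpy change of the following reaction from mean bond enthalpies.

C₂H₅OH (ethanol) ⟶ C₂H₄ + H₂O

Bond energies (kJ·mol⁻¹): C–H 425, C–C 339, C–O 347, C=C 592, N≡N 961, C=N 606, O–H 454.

ΔH ≈ +65 kJ

Bonds broken (reactants):
  C–C: 1 × 339 = 339
  C–H: 5 × 425 = 2125
  C–O: 1 × 347 = 347
  O–H: 1 × 454 = 454
  Σ(broken) = 3265 kJ
Bonds formed (products):
  C–H: 4 × 425 = 1700
  C=C: 1 × 592 = 592
  O–H: 2 × 454 = 908
  Σ(formed) = 3200 kJ
ΔH = Σ(broken) − Σ(formed) = 3265 − 3200 = +65 kJ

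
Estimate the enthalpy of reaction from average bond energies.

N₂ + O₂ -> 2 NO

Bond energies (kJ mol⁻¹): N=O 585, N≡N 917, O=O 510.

Bonds broken (reactants):
  N≡N: 1 × 917 = 917
  O=O: 1 × 510 = 510
  Σ(broken) = 1427 kJ
Bonds formed (products):
  N=O: 2 × 585 = 1170
  Σ(formed) = 1170 kJ
ΔH = Σ(broken) − Σ(formed) = 1427 − 1170 = +257 kJ

ΔH ≈ +257 kJ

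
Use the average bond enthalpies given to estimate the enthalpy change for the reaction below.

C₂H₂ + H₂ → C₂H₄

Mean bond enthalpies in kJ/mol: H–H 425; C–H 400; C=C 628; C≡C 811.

ΔH ≈ −192 kJ

Bonds broken (reactants):
  C≡C: 1 × 811 = 811
  C–H: 2 × 400 = 800
  H–H: 1 × 425 = 425
  Σ(broken) = 2036 kJ
Bonds formed (products):
  C–H: 4 × 400 = 1600
  C=C: 1 × 628 = 628
  Σ(formed) = 2228 kJ
ΔH = Σ(broken) − Σ(formed) = 2036 − 2228 = −192 kJ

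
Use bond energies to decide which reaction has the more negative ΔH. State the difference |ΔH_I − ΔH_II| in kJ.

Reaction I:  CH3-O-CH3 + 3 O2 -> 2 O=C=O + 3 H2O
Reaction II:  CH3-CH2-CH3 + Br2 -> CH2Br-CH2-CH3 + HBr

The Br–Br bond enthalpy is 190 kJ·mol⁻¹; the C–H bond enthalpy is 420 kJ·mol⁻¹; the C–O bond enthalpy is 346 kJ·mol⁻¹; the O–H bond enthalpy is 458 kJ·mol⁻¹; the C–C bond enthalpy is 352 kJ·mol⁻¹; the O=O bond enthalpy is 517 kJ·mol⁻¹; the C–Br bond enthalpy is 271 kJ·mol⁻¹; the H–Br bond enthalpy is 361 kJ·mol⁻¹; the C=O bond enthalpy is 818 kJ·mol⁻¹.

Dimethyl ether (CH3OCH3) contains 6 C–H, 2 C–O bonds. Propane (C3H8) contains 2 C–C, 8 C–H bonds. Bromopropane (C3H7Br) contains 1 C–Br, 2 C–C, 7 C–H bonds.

Reaction I, by 1235 kJ

Reaction I:
  Bonds broken (reactants):
    C–H: 6 × 420 = 2520
    C–O: 2 × 346 = 692
    O=O: 3 × 517 = 1551
    Σ(broken) = 4763 kJ
  Bonds formed (products):
    C=O: 4 × 818 = 3272
    O–H: 6 × 458 = 2748
    Σ(formed) = 6020 kJ
  ΔH_I = 4763 − 6020 = −1257 kJ
Reaction II:
  Bonds broken (reactants):
    Br–Br: 1 × 190 = 190
    C–C: 2 × 352 = 704
    C–H: 8 × 420 = 3360
    Σ(broken) = 4254 kJ
  Bonds formed (products):
    C–Br: 1 × 271 = 271
    C–C: 2 × 352 = 704
    C–H: 7 × 420 = 2940
    H–Br: 1 × 361 = 361
    Σ(formed) = 4276 kJ
  ΔH_II = 4254 − 4276 = −22 kJ
ΔH_I − ΔH_II = −1235 kJ, so reaction I has the more negative ΔH; |ΔH_I − ΔH_II| = 1235 kJ.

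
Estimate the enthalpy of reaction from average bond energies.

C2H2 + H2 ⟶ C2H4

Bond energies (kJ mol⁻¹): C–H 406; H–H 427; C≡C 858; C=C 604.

Bonds broken (reactants):
  C≡C: 1 × 858 = 858
  C–H: 2 × 406 = 812
  H–H: 1 × 427 = 427
  Σ(broken) = 2097 kJ
Bonds formed (products):
  C–H: 4 × 406 = 1624
  C=C: 1 × 604 = 604
  Σ(formed) = 2228 kJ
ΔH = Σ(broken) − Σ(formed) = 2097 − 2228 = −131 kJ

ΔH ≈ −131 kJ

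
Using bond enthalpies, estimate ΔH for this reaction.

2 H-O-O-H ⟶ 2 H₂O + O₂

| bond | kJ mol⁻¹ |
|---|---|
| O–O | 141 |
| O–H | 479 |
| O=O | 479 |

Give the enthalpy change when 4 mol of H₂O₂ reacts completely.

ΔH = −394 kJ

Bonds broken (reactants):
  O–H: 4 × 479 = 1916
  O–O: 2 × 141 = 282
  Σ(broken) = 2198 kJ
Bonds formed (products):
  O–H: 4 × 479 = 1916
  O=O: 1 × 479 = 479
  Σ(formed) = 2395 kJ
ΔH = Σ(broken) − Σ(formed) = 2198 − 2395 = −197 kJ
For 2× the reaction as written: 2 × (−197) = −394 kJ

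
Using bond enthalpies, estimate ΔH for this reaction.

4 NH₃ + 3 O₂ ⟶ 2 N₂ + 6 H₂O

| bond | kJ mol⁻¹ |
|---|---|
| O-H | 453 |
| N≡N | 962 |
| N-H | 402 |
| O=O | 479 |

Bonds broken (reactants):
  N-H: 12 × 402 = 4824
  O=O: 3 × 479 = 1437
  Σ(broken) = 6261 kJ
Bonds formed (products):
  N≡N: 2 × 962 = 1924
  O-H: 12 × 453 = 5436
  Σ(formed) = 7360 kJ
ΔH = Σ(broken) − Σ(formed) = 6261 − 7360 = −1099 kJ

ΔH ≈ −1099 kJ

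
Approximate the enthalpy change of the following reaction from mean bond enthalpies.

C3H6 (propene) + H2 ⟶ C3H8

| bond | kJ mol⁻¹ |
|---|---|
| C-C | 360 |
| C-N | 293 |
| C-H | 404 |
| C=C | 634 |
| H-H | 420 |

Bonds broken (reactants):
  C-C: 1 × 360 = 360
  C-H: 6 × 404 = 2424
  C=C: 1 × 634 = 634
  H-H: 1 × 420 = 420
  Σ(broken) = 3838 kJ
Bonds formed (products):
  C-C: 2 × 360 = 720
  C-H: 8 × 404 = 3232
  Σ(formed) = 3952 kJ
ΔH = Σ(broken) − Σ(formed) = 3838 − 3952 = −114 kJ

ΔH ≈ −114 kJ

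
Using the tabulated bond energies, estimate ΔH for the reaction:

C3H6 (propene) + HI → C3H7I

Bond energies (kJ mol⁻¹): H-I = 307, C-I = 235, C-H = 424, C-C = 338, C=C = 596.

ΔH ≈ −94 kJ

Bonds broken (reactants):
  C-C: 1 × 338 = 338
  C-H: 6 × 424 = 2544
  C=C: 1 × 596 = 596
  H-I: 1 × 307 = 307
  Σ(broken) = 3785 kJ
Bonds formed (products):
  C-C: 2 × 338 = 676
  C-H: 7 × 424 = 2968
  C-I: 1 × 235 = 235
  Σ(formed) = 3879 kJ
ΔH = Σ(broken) − Σ(formed) = 3785 − 3879 = −94 kJ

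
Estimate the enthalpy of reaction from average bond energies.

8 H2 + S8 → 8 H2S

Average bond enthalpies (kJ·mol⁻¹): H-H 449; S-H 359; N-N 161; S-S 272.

Bonds broken (reactants):
  H-H: 8 × 449 = 3592
  S-S: 8 × 272 = 2176
  Σ(broken) = 5768 kJ
Bonds formed (products):
  S-H: 16 × 359 = 5744
  Σ(formed) = 5744 kJ
ΔH = Σ(broken) − Σ(formed) = 5768 − 5744 = +24 kJ

ΔH ≈ +24 kJ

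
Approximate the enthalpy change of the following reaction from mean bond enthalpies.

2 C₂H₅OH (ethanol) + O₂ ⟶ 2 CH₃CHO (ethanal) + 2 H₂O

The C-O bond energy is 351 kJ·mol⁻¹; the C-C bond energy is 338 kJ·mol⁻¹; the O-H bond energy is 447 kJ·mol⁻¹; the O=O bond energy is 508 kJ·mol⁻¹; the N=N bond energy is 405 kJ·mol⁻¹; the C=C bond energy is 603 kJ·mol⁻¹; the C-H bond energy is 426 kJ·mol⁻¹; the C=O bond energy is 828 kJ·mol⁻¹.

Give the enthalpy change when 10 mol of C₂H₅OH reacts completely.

Bonds broken (reactants):
  C-C: 2 × 338 = 676
  C-H: 10 × 426 = 4260
  C-O: 2 × 351 = 702
  O-H: 2 × 447 = 894
  O=O: 1 × 508 = 508
  Σ(broken) = 7040 kJ
Bonds formed (products):
  C-C: 2 × 338 = 676
  C-H: 8 × 426 = 3408
  C=O: 2 × 828 = 1656
  O-H: 4 × 447 = 1788
  Σ(formed) = 7528 kJ
ΔH = Σ(broken) − Σ(formed) = 7040 − 7528 = −488 kJ
For 5× the reaction as written: 5 × (−488) = −2440 kJ

ΔH = −2440 kJ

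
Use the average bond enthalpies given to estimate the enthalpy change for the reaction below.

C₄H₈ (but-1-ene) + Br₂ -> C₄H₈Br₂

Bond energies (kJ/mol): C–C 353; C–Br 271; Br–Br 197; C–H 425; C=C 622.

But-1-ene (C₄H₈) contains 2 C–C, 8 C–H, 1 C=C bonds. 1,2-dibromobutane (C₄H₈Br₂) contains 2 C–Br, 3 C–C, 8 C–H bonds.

Bonds broken (reactants):
  Br–Br: 1 × 197 = 197
  C–C: 2 × 353 = 706
  C–H: 8 × 425 = 3400
  C=C: 1 × 622 = 622
  Σ(broken) = 4925 kJ
Bonds formed (products):
  C–Br: 2 × 271 = 542
  C–C: 3 × 353 = 1059
  C–H: 8 × 425 = 3400
  Σ(formed) = 5001 kJ
ΔH = Σ(broken) − Σ(formed) = 4925 − 5001 = −76 kJ

ΔH ≈ −76 kJ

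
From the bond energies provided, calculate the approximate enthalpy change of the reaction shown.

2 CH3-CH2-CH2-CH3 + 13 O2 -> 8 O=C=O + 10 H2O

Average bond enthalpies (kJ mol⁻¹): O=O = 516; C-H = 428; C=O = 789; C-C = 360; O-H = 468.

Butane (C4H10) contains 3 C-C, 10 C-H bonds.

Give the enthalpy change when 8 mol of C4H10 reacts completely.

ΔH = −18224 kJ

Bonds broken (reactants):
  C-C: 6 × 360 = 2160
  C-H: 20 × 428 = 8560
  O=O: 13 × 516 = 6708
  Σ(broken) = 17428 kJ
Bonds formed (products):
  C=O: 16 × 789 = 12624
  O-H: 20 × 468 = 9360
  Σ(formed) = 21984 kJ
ΔH = Σ(broken) − Σ(formed) = 17428 − 21984 = −4556 kJ
For 4× the reaction as written: 4 × (−4556) = −18224 kJ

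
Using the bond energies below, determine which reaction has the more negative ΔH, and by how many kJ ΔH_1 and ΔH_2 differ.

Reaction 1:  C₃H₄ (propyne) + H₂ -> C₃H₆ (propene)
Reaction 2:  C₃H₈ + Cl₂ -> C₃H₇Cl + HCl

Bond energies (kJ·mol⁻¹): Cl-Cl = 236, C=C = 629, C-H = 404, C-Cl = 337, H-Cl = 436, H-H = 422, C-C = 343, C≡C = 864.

Reaction 1, by 18 kJ

Reaction 1:
  Bonds broken (reactants):
    C≡C: 1 × 864 = 864
    C-C: 1 × 343 = 343
    C-H: 4 × 404 = 1616
    H-H: 1 × 422 = 422
    Σ(broken) = 3245 kJ
  Bonds formed (products):
    C-C: 1 × 343 = 343
    C-H: 6 × 404 = 2424
    C=C: 1 × 629 = 629
    Σ(formed) = 3396 kJ
  ΔH_1 = 3245 − 3396 = −151 kJ
Reaction 2:
  Bonds broken (reactants):
    C-C: 2 × 343 = 686
    C-H: 8 × 404 = 3232
    Cl-Cl: 1 × 236 = 236
    Σ(broken) = 4154 kJ
  Bonds formed (products):
    C-C: 2 × 343 = 686
    C-Cl: 1 × 337 = 337
    C-H: 7 × 404 = 2828
    H-Cl: 1 × 436 = 436
    Σ(formed) = 4287 kJ
  ΔH_2 = 4154 − 4287 = −133 kJ
ΔH_1 − ΔH_2 = −18 kJ, so reaction 1 has the more negative ΔH; |ΔH_1 − ΔH_2| = 18 kJ.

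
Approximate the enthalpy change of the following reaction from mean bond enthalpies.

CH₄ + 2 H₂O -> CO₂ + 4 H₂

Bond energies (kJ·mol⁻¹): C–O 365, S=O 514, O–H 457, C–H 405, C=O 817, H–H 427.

ΔH ≈ +106 kJ

Bonds broken (reactants):
  C–H: 4 × 405 = 1620
  O–H: 4 × 457 = 1828
  Σ(broken) = 3448 kJ
Bonds formed (products):
  C=O: 2 × 817 = 1634
  H–H: 4 × 427 = 1708
  Σ(formed) = 3342 kJ
ΔH = Σ(broken) − Σ(formed) = 3448 − 3342 = +106 kJ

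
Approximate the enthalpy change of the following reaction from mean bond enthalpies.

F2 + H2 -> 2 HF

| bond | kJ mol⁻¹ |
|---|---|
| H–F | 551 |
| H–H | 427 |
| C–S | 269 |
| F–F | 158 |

Bonds broken (reactants):
  F–F: 1 × 158 = 158
  H–H: 1 × 427 = 427
  Σ(broken) = 585 kJ
Bonds formed (products):
  H–F: 2 × 551 = 1102
  Σ(formed) = 1102 kJ
ΔH = Σ(broken) − Σ(formed) = 585 − 1102 = −517 kJ

ΔH ≈ −517 kJ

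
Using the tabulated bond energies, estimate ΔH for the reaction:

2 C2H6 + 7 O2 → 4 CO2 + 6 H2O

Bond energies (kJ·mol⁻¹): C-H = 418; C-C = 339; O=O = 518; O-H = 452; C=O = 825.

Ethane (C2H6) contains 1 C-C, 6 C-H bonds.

ΔH ≈ −2704 kJ

Bonds broken (reactants):
  C-C: 2 × 339 = 678
  C-H: 12 × 418 = 5016
  O=O: 7 × 518 = 3626
  Σ(broken) = 9320 kJ
Bonds formed (products):
  C=O: 8 × 825 = 6600
  O-H: 12 × 452 = 5424
  Σ(formed) = 12024 kJ
ΔH = Σ(broken) − Σ(formed) = 9320 − 12024 = −2704 kJ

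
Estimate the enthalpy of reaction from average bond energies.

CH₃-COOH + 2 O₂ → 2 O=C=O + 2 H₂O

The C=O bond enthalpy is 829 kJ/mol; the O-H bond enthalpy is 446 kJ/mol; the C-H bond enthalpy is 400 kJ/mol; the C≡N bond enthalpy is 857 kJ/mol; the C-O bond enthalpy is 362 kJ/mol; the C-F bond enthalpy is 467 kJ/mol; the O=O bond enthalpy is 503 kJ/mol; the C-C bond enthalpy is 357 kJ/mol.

Bonds broken (reactants):
  C-C: 1 × 357 = 357
  C-H: 3 × 400 = 1200
  C-O: 1 × 362 = 362
  C=O: 1 × 829 = 829
  O-H: 1 × 446 = 446
  O=O: 2 × 503 = 1006
  Σ(broken) = 4200 kJ
Bonds formed (products):
  C=O: 4 × 829 = 3316
  O-H: 4 × 446 = 1784
  Σ(formed) = 5100 kJ
ΔH = Σ(broken) − Σ(formed) = 4200 − 5100 = −900 kJ

ΔH ≈ −900 kJ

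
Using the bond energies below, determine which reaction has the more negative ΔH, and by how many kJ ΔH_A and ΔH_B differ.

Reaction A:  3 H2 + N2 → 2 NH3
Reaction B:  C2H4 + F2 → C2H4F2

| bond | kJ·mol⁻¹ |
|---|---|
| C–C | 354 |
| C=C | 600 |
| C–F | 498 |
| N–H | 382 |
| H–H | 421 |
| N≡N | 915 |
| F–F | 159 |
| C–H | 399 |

Reaction B, by 477 kJ

Reaction A:
  Bonds broken (reactants):
    H–H: 3 × 421 = 1263
    N≡N: 1 × 915 = 915
    Σ(broken) = 2178 kJ
  Bonds formed (products):
    N–H: 6 × 382 = 2292
    Σ(formed) = 2292 kJ
  ΔH_A = 2178 − 2292 = −114 kJ
Reaction B:
  Bonds broken (reactants):
    C–H: 4 × 399 = 1596
    C=C: 1 × 600 = 600
    F–F: 1 × 159 = 159
    Σ(broken) = 2355 kJ
  Bonds formed (products):
    C–C: 1 × 354 = 354
    C–F: 2 × 498 = 996
    C–H: 4 × 399 = 1596
    Σ(formed) = 2946 kJ
  ΔH_B = 2355 − 2946 = −591 kJ
ΔH_A − ΔH_B = +477 kJ, so reaction B has the more negative ΔH; |ΔH_A − ΔH_B| = 477 kJ.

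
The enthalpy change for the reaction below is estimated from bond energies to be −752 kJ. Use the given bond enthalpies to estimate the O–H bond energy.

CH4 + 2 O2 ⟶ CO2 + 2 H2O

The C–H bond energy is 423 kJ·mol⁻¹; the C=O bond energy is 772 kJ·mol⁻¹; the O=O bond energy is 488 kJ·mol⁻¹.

D(O–H) ≈ 469 kJ/mol

Let D be the O–H bond energy.
Σ(broken) = 4×423 + 2×488 = 2668
Σ(formed) = 2×772 + 4×D = 1544 + 4D
ΔH = Σ(broken) − Σ(formed) = (2668) − (1544 + 4D) = +1124 − 4D
Setting this equal to −752 kJ gives 4D = 1876, so D = 469 kJ/mol.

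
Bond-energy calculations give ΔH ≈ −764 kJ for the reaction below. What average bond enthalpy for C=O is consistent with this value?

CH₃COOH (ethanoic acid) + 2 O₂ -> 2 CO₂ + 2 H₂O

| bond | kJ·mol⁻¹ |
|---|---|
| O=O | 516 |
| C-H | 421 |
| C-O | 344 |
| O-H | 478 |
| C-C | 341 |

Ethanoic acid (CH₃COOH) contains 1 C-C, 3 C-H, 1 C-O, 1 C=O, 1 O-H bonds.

Let D be the C=O bond energy.
Σ(broken) = 1×341 + 3×421 + 1×344 + 1×D + 1×478 + 2×516 = 3458 + D
Σ(formed) = 4×D + 4×478 = 1912 + 4D
ΔH = Σ(broken) − Σ(formed) = (3458 + D) − (1912 + 4D) = +1546 − 3D
Setting this equal to −764 kJ gives 3D = 2310, so D = 770 kJ/mol.

D(C=O) ≈ 770 kJ/mol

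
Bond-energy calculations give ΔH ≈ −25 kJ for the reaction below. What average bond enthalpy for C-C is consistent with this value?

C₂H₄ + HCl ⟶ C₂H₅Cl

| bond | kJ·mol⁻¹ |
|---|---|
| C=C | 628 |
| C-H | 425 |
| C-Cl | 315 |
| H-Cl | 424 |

D(C-C) ≈ 337 kJ/mol

Let D be the C-C bond energy.
Σ(broken) = 4×425 + 1×628 + 1×424 = 2752
Σ(formed) = 1×D + 1×315 + 5×425 = 2440 + D
ΔH = Σ(broken) − Σ(formed) = (2752) − (2440 + D) = +312 − D
Setting this equal to −25 kJ gives D = 337 kJ/mol.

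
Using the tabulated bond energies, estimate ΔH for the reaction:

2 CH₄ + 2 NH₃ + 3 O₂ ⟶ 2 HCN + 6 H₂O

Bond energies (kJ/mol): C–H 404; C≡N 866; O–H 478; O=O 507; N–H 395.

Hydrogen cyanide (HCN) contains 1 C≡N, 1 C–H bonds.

Bonds broken (reactants):
  C–H: 8 × 404 = 3232
  N–H: 6 × 395 = 2370
  O=O: 3 × 507 = 1521
  Σ(broken) = 7123 kJ
Bonds formed (products):
  C≡N: 2 × 866 = 1732
  C–H: 2 × 404 = 808
  O–H: 12 × 478 = 5736
  Σ(formed) = 8276 kJ
ΔH = Σ(broken) − Σ(formed) = 7123 − 8276 = −1153 kJ

ΔH ≈ −1153 kJ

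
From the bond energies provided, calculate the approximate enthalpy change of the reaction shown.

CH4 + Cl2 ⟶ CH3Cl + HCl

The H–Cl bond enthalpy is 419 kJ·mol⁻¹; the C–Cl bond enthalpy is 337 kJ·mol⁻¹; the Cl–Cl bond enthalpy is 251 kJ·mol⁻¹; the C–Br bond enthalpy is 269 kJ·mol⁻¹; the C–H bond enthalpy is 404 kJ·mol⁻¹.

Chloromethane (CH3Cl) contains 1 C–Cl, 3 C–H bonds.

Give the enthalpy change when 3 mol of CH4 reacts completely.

ΔH = −303 kJ

Bonds broken (reactants):
  C–H: 4 × 404 = 1616
  Cl–Cl: 1 × 251 = 251
  Σ(broken) = 1867 kJ
Bonds formed (products):
  C–Cl: 1 × 337 = 337
  C–H: 3 × 404 = 1212
  H–Cl: 1 × 419 = 419
  Σ(formed) = 1968 kJ
ΔH = Σ(broken) − Σ(formed) = 1867 − 1968 = −101 kJ
For 3× the reaction as written: 3 × (−101) = −303 kJ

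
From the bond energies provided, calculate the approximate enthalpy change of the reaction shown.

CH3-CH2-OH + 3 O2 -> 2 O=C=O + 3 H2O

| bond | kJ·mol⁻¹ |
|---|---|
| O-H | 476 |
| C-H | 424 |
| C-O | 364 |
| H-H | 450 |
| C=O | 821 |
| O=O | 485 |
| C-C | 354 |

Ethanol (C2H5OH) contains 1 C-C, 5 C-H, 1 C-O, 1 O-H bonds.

ΔH ≈ −1371 kJ

Bonds broken (reactants):
  C-C: 1 × 354 = 354
  C-H: 5 × 424 = 2120
  C-O: 1 × 364 = 364
  O-H: 1 × 476 = 476
  O=O: 3 × 485 = 1455
  Σ(broken) = 4769 kJ
Bonds formed (products):
  C=O: 4 × 821 = 3284
  O-H: 6 × 476 = 2856
  Σ(formed) = 6140 kJ
ΔH = Σ(broken) − Σ(formed) = 4769 − 6140 = −1371 kJ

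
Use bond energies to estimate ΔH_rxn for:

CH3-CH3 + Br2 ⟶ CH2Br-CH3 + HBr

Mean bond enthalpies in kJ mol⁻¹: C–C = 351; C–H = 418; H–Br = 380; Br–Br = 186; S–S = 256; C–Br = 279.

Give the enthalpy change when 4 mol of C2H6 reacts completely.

Bonds broken (reactants):
  Br–Br: 1 × 186 = 186
  C–C: 1 × 351 = 351
  C–H: 6 × 418 = 2508
  Σ(broken) = 3045 kJ
Bonds formed (products):
  C–Br: 1 × 279 = 279
  C–C: 1 × 351 = 351
  C–H: 5 × 418 = 2090
  H–Br: 1 × 380 = 380
  Σ(formed) = 3100 kJ
ΔH = Σ(broken) − Σ(formed) = 3045 − 3100 = −55 kJ
For 4× the reaction as written: 4 × (−55) = −220 kJ

ΔH = −220 kJ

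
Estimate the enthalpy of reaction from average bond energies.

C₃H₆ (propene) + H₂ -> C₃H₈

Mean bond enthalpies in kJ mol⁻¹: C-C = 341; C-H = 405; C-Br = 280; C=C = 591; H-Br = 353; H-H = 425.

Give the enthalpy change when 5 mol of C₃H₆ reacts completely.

ΔH = −675 kJ

Bonds broken (reactants):
  C-C: 1 × 341 = 341
  C-H: 6 × 405 = 2430
  C=C: 1 × 591 = 591
  H-H: 1 × 425 = 425
  Σ(broken) = 3787 kJ
Bonds formed (products):
  C-C: 2 × 341 = 682
  C-H: 8 × 405 = 3240
  Σ(formed) = 3922 kJ
ΔH = Σ(broken) − Σ(formed) = 3787 − 3922 = −135 kJ
For 5× the reaction as written: 5 × (−135) = −675 kJ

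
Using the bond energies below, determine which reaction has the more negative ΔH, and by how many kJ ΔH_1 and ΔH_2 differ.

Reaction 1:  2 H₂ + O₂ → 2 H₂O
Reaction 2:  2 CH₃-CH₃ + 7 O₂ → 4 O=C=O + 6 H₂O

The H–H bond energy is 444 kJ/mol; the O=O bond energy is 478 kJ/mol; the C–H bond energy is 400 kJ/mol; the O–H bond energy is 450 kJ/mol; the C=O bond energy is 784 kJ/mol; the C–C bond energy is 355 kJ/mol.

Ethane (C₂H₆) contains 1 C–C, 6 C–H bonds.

Reaction 1:
  Bonds broken (reactants):
    H–H: 2 × 444 = 888
    O=O: 1 × 478 = 478
    Σ(broken) = 1366 kJ
  Bonds formed (products):
    O–H: 4 × 450 = 1800
    Σ(formed) = 1800 kJ
  ΔH_1 = 1366 − 1800 = −434 kJ
Reaction 2:
  Bonds broken (reactants):
    C–C: 2 × 355 = 710
    C–H: 12 × 400 = 4800
    O=O: 7 × 478 = 3346
    Σ(broken) = 8856 kJ
  Bonds formed (products):
    C=O: 8 × 784 = 6272
    O–H: 12 × 450 = 5400
    Σ(formed) = 11672 kJ
  ΔH_2 = 8856 − 11672 = −2816 kJ
ΔH_1 − ΔH_2 = +2382 kJ, so reaction 2 has the more negative ΔH; |ΔH_1 − ΔH_2| = 2382 kJ.

Reaction 2, by 2382 kJ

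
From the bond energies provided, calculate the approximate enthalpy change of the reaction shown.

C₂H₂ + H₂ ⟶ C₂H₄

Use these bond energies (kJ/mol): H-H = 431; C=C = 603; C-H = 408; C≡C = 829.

ΔH ≈ −159 kJ

Bonds broken (reactants):
  C≡C: 1 × 829 = 829
  C-H: 2 × 408 = 816
  H-H: 1 × 431 = 431
  Σ(broken) = 2076 kJ
Bonds formed (products):
  C-H: 4 × 408 = 1632
  C=C: 1 × 603 = 603
  Σ(formed) = 2235 kJ
ΔH = Σ(broken) − Σ(formed) = 2076 − 2235 = −159 kJ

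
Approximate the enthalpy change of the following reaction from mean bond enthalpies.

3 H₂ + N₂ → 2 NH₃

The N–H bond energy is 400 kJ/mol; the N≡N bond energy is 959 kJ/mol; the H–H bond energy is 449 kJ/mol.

ΔH ≈ −94 kJ

Bonds broken (reactants):
  H–H: 3 × 449 = 1347
  N≡N: 1 × 959 = 959
  Σ(broken) = 2306 kJ
Bonds formed (products):
  N–H: 6 × 400 = 2400
  Σ(formed) = 2400 kJ
ΔH = Σ(broken) − Σ(formed) = 2306 − 2400 = −94 kJ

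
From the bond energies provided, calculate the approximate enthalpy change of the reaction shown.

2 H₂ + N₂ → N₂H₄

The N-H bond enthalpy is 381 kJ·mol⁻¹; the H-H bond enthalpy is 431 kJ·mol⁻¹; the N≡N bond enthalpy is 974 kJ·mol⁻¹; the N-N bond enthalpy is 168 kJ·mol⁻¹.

Bonds broken (reactants):
  H-H: 2 × 431 = 862
  N≡N: 1 × 974 = 974
  Σ(broken) = 1836 kJ
Bonds formed (products):
  N-H: 4 × 381 = 1524
  N-N: 1 × 168 = 168
  Σ(formed) = 1692 kJ
ΔH = Σ(broken) − Σ(formed) = 1836 − 1692 = +144 kJ

ΔH ≈ +144 kJ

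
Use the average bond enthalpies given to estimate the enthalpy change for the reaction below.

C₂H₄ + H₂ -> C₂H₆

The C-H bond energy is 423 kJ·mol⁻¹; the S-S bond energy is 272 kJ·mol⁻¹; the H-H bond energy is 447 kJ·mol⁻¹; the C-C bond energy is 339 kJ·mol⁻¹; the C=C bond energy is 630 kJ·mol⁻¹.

ΔH ≈ −108 kJ

Bonds broken (reactants):
  C-H: 4 × 423 = 1692
  C=C: 1 × 630 = 630
  H-H: 1 × 447 = 447
  Σ(broken) = 2769 kJ
Bonds formed (products):
  C-C: 1 × 339 = 339
  C-H: 6 × 423 = 2538
  Σ(formed) = 2877 kJ
ΔH = Σ(broken) − Σ(formed) = 2769 − 2877 = −108 kJ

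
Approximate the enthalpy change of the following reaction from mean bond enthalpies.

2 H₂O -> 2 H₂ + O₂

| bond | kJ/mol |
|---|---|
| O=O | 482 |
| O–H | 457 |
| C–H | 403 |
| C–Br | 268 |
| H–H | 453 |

Bonds broken (reactants):
  O–H: 4 × 457 = 1828
  Σ(broken) = 1828 kJ
Bonds formed (products):
  H–H: 2 × 453 = 906
  O=O: 1 × 482 = 482
  Σ(formed) = 1388 kJ
ΔH = Σ(broken) − Σ(formed) = 1828 − 1388 = +440 kJ

ΔH ≈ +440 kJ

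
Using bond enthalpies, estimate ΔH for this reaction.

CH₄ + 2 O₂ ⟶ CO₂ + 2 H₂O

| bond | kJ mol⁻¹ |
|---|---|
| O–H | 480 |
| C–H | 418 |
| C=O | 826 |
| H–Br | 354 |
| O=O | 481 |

Bonds broken (reactants):
  C–H: 4 × 418 = 1672
  O=O: 2 × 481 = 962
  Σ(broken) = 2634 kJ
Bonds formed (products):
  C=O: 2 × 826 = 1652
  O–H: 4 × 480 = 1920
  Σ(formed) = 3572 kJ
ΔH = Σ(broken) − Σ(formed) = 2634 − 3572 = −938 kJ

ΔH ≈ −938 kJ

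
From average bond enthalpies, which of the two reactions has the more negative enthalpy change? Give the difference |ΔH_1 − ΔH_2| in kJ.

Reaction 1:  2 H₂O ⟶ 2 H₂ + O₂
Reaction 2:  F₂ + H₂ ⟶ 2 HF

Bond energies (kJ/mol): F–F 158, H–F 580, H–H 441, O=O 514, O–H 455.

Reaction 1:
  Bonds broken (reactants):
    O–H: 4 × 455 = 1820
    Σ(broken) = 1820 kJ
  Bonds formed (products):
    H–H: 2 × 441 = 882
    O=O: 1 × 514 = 514
    Σ(formed) = 1396 kJ
  ΔH_1 = 1820 − 1396 = +424 kJ
Reaction 2:
  Bonds broken (reactants):
    F–F: 1 × 158 = 158
    H–H: 1 × 441 = 441
    Σ(broken) = 599 kJ
  Bonds formed (products):
    H–F: 2 × 580 = 1160
    Σ(formed) = 1160 kJ
  ΔH_2 = 599 − 1160 = −561 kJ
ΔH_1 − ΔH_2 = +985 kJ, so reaction 2 has the more negative ΔH; |ΔH_1 − ΔH_2| = 985 kJ.

Reaction 2, by 985 kJ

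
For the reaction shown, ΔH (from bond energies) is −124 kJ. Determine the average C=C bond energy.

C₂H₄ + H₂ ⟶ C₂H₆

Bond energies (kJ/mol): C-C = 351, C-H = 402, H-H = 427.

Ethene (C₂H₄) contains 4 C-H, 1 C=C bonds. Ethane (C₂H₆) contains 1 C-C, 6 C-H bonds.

Let D be the C=C bond energy.
Σ(broken) = 4×402 + 1×D + 1×427 = 2035 + D
Σ(formed) = 1×351 + 6×402 = 2763
ΔH = Σ(broken) − Σ(formed) = (2035 + D) − (2763) = −728 + D
Setting this equal to −124 kJ gives D = 604 kJ/mol.

D(C=C) ≈ 604 kJ/mol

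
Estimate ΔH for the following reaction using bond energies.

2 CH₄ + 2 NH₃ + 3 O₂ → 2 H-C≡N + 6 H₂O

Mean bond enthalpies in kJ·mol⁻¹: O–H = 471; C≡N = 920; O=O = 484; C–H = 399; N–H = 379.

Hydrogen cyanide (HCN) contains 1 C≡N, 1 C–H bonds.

ΔH ≈ −1372 kJ

Bonds broken (reactants):
  C–H: 8 × 399 = 3192
  N–H: 6 × 379 = 2274
  O=O: 3 × 484 = 1452
  Σ(broken) = 6918 kJ
Bonds formed (products):
  C≡N: 2 × 920 = 1840
  C–H: 2 × 399 = 798
  O–H: 12 × 471 = 5652
  Σ(formed) = 8290 kJ
ΔH = Σ(broken) − Σ(formed) = 6918 − 8290 = −1372 kJ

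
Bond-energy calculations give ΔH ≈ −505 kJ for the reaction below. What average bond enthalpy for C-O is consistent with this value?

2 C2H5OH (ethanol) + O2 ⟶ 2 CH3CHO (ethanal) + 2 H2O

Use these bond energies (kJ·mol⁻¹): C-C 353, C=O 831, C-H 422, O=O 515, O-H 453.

D(C-O) ≈ 352 kJ/mol

Let D be the C-O bond energy.
Σ(broken) = 2×353 + 10×422 + 2×D + 2×453 + 1×515 = 6347 + 2D
Σ(formed) = 2×353 + 8×422 + 2×831 + 4×453 = 7556
ΔH = Σ(broken) − Σ(formed) = (6347 + 2D) − (7556) = −1209 + 2D
Setting this equal to −505 kJ gives 2D = 704, so D = 352 kJ/mol.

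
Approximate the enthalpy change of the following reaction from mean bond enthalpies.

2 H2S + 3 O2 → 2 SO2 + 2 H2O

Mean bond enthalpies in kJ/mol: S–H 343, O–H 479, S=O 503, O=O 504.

Bonds broken (reactants):
  O=O: 3 × 504 = 1512
  S–H: 4 × 343 = 1372
  Σ(broken) = 2884 kJ
Bonds formed (products):
  O–H: 4 × 479 = 1916
  S=O: 4 × 503 = 2012
  Σ(formed) = 3928 kJ
ΔH = Σ(broken) − Σ(formed) = 2884 − 3928 = −1044 kJ

ΔH ≈ −1044 kJ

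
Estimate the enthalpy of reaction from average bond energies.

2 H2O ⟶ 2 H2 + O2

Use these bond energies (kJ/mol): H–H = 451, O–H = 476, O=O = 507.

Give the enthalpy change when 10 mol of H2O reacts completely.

Bonds broken (reactants):
  O–H: 4 × 476 = 1904
  Σ(broken) = 1904 kJ
Bonds formed (products):
  H–H: 2 × 451 = 902
  O=O: 1 × 507 = 507
  Σ(formed) = 1409 kJ
ΔH = Σ(broken) − Σ(formed) = 1904 − 1409 = +495 kJ
For 5× the reaction as written: 5 × (+495) = +2475 kJ

ΔH = +2475 kJ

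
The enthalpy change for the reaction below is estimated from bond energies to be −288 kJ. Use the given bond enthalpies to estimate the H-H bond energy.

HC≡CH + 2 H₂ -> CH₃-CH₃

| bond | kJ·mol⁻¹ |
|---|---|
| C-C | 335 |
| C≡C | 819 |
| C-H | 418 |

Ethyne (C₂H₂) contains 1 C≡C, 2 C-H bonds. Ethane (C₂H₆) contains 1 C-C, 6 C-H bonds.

D(H-H) ≈ 450 kJ/mol

Let D be the H-H bond energy.
Σ(broken) = 1×819 + 2×418 + 2×D = 1655 + 2D
Σ(formed) = 1×335 + 6×418 = 2843
ΔH = Σ(broken) − Σ(formed) = (1655 + 2D) − (2843) = −1188 + 2D
Setting this equal to −288 kJ gives 2D = 900, so D = 450 kJ/mol.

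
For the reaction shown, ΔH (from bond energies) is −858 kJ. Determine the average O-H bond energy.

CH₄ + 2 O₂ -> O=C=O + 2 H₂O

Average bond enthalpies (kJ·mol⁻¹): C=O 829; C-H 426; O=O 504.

D(O-H) ≈ 478 kJ/mol

Let D be the O-H bond energy.
Σ(broken) = 4×426 + 2×504 = 2712
Σ(formed) = 2×829 + 4×D = 1658 + 4D
ΔH = Σ(broken) − Σ(formed) = (2712) − (1658 + 4D) = +1054 − 4D
Setting this equal to −858 kJ gives 4D = 1912, so D = 478 kJ/mol.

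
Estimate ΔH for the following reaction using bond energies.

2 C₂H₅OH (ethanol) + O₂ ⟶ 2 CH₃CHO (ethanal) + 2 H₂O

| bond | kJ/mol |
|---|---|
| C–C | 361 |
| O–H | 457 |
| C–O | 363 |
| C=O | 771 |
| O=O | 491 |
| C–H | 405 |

Bonds broken (reactants):
  C–C: 2 × 361 = 722
  C–H: 10 × 405 = 4050
  C–O: 2 × 363 = 726
  O–H: 2 × 457 = 914
  O=O: 1 × 491 = 491
  Σ(broken) = 6903 kJ
Bonds formed (products):
  C–C: 2 × 361 = 722
  C–H: 8 × 405 = 3240
  C=O: 2 × 771 = 1542
  O–H: 4 × 457 = 1828
  Σ(formed) = 7332 kJ
ΔH = Σ(broken) − Σ(formed) = 6903 − 7332 = −429 kJ

ΔH ≈ −429 kJ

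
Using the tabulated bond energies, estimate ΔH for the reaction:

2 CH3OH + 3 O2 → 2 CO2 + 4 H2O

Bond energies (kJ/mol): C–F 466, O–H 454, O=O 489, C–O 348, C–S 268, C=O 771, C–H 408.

Bonds broken (reactants):
  C–H: 6 × 408 = 2448
  C–O: 2 × 348 = 696
  O–H: 2 × 454 = 908
  O=O: 3 × 489 = 1467
  Σ(broken) = 5519 kJ
Bonds formed (products):
  C=O: 4 × 771 = 3084
  O–H: 8 × 454 = 3632
  Σ(formed) = 6716 kJ
ΔH = Σ(broken) − Σ(formed) = 5519 − 6716 = −1197 kJ

ΔH ≈ −1197 kJ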